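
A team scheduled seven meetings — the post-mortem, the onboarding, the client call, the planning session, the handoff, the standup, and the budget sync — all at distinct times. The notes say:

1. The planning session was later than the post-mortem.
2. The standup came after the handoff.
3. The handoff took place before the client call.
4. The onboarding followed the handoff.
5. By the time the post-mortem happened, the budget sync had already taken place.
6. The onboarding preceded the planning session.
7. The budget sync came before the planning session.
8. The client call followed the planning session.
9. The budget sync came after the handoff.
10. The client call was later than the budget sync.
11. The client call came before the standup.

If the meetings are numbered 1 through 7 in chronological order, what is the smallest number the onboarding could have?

The handoff must come before the onboarding — 1 forced predecessor.
Nothing else is forced ahead of the onboarding, so its earliest slot is position 1 + 1 = 2.

2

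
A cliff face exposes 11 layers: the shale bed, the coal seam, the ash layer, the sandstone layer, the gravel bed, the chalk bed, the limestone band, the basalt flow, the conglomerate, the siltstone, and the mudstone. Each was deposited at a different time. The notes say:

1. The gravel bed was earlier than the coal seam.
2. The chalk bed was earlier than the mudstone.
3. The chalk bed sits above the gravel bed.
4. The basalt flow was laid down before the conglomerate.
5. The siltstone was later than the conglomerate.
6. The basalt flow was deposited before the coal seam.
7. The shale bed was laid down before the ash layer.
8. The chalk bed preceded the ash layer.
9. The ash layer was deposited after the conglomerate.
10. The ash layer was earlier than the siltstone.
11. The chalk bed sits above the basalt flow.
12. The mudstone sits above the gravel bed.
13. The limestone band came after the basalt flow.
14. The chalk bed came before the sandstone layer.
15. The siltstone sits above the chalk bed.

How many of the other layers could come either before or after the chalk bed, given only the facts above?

Forced before the chalk bed: the basalt flow and the gravel bed; forced after the chalk bed: the ash layer, the mudstone, the sandstone layer, and the siltstone.
That leaves the coal seam, the conglomerate, the limestone band, and the shale bed with no forced order relative to the chalk bed — 4.

4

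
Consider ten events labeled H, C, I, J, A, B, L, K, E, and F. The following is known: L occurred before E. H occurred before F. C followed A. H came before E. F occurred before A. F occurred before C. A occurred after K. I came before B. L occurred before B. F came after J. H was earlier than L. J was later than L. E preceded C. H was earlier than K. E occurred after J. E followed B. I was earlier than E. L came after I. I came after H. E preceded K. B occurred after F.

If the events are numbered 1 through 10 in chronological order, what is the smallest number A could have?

9

B, E, F, H, I, J, K, and L must all come before A — 8 forced predecessors.
Nothing else is forced ahead of A, so its earliest slot is position 8 + 1 = 9.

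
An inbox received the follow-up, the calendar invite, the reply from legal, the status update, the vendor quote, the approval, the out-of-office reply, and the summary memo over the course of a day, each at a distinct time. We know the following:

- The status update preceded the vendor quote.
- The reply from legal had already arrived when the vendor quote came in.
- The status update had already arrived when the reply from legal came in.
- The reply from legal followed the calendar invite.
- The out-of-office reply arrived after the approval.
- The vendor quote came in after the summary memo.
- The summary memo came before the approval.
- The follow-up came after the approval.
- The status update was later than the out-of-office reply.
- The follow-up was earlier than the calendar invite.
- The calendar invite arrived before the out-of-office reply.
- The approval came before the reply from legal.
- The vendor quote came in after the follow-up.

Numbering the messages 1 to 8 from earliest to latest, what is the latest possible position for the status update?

The status update must come before the reply from legal and the vendor quote — 2 messages forced after it.
Everything else can be placed before the status update in some valid order, so the status update can sit as late as position 8 − 2 = 6.

6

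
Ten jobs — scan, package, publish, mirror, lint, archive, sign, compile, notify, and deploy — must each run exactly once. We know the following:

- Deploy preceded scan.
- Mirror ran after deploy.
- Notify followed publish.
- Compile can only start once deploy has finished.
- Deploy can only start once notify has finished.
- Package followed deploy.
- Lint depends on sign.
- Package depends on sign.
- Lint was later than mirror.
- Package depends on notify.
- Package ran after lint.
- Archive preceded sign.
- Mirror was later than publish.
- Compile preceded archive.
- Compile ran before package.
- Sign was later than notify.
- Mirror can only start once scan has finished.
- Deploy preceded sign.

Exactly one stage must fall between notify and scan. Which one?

deploy

Tracing the constraints gives notify → deploy → scan, so deploy sits after notify and before scan.
No other stage is forced both after notify and before scan.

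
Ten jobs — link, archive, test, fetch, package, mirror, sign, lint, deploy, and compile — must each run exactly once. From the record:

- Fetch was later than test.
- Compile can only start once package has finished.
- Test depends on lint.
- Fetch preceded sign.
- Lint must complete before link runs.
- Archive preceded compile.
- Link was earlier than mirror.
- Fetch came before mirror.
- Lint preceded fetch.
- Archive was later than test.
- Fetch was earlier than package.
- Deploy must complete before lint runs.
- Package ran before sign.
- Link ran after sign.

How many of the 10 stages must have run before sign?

Directly stated before sign: fetch and package.
Deploy reaches sign via deploy → lint → fetch → sign.
Lint reaches sign via lint → fetch → sign.
Test reaches sign via test → fetch → sign.
That's deploy, fetch, lint, package, and test — 5 in all.

5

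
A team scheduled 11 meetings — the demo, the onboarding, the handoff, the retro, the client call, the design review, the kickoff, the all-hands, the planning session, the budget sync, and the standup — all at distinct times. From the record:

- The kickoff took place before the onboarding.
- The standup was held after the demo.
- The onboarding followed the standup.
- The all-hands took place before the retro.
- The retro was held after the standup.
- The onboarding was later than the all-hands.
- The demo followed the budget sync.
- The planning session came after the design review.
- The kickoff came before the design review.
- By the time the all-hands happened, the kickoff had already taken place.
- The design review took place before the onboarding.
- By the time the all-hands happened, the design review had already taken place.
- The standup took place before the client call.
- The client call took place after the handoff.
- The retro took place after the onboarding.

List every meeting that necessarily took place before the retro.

the all-hands, the budget sync, the demo, the design review, the kickoff, the onboarding, the standup

Directly stated before the retro: the all-hands, the onboarding, and the standup.
The budget sync reaches the retro via the budget sync → the demo → the standup → the retro.
The demo reaches the retro via the demo → the standup → the retro.
The design review reaches the retro via the design review → the onboarding → the retro.
Likewise the kickoff reaches the retro by chaining the stated constraints.
No chain forces the client call (or any of the others) ahead of the retro.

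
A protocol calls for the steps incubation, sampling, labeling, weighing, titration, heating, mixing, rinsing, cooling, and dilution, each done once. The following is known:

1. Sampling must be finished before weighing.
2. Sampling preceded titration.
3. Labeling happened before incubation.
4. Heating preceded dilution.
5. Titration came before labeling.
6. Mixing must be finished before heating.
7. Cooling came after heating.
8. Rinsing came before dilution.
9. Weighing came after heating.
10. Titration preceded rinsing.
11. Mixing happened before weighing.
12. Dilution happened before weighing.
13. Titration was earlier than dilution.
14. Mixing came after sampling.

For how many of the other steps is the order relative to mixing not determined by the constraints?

4

Forced before mixing: sampling; forced after mixing: cooling, dilution, heating, and weighing.
That leaves incubation, labeling, rinsing, and titration with no forced order relative to mixing — 4.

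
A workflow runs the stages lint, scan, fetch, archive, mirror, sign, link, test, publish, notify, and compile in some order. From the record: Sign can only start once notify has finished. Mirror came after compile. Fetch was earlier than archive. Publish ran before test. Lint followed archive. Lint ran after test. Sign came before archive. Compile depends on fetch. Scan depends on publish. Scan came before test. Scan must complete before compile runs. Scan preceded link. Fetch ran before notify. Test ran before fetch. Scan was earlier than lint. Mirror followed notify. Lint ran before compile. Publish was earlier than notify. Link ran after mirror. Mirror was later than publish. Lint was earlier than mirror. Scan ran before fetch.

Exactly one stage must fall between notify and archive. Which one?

sign

Tracing the constraints gives notify → sign → archive, so sign sits after notify and before archive.
No other stage is forced both after notify and before archive.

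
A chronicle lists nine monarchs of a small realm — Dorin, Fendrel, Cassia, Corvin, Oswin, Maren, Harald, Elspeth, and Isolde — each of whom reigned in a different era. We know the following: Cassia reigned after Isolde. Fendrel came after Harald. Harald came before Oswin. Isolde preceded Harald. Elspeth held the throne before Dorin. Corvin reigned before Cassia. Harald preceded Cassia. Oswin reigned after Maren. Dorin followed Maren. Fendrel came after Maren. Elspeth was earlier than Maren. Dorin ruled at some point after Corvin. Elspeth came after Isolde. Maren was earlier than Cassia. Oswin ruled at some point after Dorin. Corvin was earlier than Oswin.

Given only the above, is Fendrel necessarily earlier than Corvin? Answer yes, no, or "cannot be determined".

No chain of stated constraints runs from Fendrel to Corvin, and none runs from Corvin to Fendrel either.
So the relative order of Fendrel and Corvin is not fixed by the given facts.

cannot be determined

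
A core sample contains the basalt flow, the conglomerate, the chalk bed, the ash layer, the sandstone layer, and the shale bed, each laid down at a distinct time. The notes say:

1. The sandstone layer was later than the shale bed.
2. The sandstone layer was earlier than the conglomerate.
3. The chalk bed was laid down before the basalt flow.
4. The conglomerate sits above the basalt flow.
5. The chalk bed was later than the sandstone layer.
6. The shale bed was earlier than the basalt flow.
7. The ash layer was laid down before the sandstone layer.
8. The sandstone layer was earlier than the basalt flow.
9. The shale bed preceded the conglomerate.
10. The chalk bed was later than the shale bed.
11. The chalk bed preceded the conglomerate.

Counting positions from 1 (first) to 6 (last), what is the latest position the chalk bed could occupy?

4

The chalk bed must come before the basalt flow and the conglomerate — 2 layers forced after it.
Everything else can be placed before the chalk bed in some valid order, so the chalk bed can sit as late as position 6 − 2 = 4.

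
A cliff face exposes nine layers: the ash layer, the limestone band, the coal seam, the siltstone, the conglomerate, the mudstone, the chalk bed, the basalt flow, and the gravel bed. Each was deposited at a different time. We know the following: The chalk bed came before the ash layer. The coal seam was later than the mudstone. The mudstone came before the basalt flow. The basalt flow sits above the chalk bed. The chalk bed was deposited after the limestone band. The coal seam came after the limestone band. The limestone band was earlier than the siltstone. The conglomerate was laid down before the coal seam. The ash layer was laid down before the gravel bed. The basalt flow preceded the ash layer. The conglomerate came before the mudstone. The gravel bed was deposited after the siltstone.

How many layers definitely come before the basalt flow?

4

Directly stated before the basalt flow: the chalk bed and the mudstone.
The conglomerate reaches the basalt flow via the conglomerate → the mudstone → the basalt flow.
The limestone band reaches the basalt flow via the limestone band → the chalk bed → the basalt flow.
No chain forces the siltstone (or any of the others) ahead of the basalt flow.
That's the chalk bed, the conglomerate, the limestone band, and the mudstone — 4 in all.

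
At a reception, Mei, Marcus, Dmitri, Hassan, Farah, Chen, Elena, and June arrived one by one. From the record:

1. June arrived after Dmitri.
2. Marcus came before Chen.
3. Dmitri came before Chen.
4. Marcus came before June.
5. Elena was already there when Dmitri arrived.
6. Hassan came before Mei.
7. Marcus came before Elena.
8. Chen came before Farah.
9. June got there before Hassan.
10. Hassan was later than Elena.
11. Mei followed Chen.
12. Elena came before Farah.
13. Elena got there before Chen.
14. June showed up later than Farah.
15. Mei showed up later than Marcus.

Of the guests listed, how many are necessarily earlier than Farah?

4

Directly stated before Farah: Chen and Elena.
Dmitri reaches Farah via Dmitri → Chen → Farah.
Marcus reaches Farah via Marcus → Chen → Farah.
That's Chen, Dmitri, Elena, and Marcus — 4 in all.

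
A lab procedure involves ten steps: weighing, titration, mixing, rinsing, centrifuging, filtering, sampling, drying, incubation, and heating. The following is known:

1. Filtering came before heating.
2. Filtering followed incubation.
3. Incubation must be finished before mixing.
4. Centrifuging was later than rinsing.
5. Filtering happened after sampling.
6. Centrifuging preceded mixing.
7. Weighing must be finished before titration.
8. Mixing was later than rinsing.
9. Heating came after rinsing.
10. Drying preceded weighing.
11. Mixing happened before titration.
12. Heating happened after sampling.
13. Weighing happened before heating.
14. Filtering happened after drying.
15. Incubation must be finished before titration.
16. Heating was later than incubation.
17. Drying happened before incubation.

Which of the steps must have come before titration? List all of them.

Directly stated before titration: incubation, mixing, and weighing.
Centrifuging reaches titration via centrifuging → mixing → titration.
Drying reaches titration via drying → incubation → titration.
Rinsing reaches titration via rinsing → mixing → titration.
No chain forces filtering (or any of the others) ahead of titration.

centrifuging, drying, incubation, mixing, rinsing, weighing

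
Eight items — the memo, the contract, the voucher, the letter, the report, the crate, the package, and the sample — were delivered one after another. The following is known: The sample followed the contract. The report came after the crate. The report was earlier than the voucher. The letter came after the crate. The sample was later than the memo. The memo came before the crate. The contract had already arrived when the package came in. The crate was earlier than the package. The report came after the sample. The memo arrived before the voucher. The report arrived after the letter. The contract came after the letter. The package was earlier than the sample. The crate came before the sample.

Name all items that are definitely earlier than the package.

the contract, the crate, the letter, the memo

Directly stated before the package: the contract and the crate.
The letter reaches the package via the letter → the contract → the package.
The memo reaches the package via the memo → the crate → the package.
No chain forces the report (or any of the others) ahead of the package.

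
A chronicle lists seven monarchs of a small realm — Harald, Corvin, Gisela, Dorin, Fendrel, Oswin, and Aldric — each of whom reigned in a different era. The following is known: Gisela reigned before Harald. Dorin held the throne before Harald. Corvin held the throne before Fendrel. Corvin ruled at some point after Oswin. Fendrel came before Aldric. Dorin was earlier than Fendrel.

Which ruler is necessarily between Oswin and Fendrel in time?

Corvin

Tracing the constraints gives Oswin → Corvin → Fendrel, so Corvin sits after Oswin and before Fendrel.
No other ruler is forced both after Oswin and before Fendrel.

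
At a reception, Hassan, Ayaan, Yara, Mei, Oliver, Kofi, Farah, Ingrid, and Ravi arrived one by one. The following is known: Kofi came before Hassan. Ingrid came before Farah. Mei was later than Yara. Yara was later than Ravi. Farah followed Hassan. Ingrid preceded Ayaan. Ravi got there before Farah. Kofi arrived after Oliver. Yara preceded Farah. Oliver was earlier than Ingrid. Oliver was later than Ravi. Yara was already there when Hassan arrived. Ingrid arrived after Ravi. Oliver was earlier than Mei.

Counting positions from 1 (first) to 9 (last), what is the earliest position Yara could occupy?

Ravi must come before Yara — 1 forced predecessor.
Nothing else is forced ahead of Yara, so their earliest slot is position 1 + 1 = 2.

2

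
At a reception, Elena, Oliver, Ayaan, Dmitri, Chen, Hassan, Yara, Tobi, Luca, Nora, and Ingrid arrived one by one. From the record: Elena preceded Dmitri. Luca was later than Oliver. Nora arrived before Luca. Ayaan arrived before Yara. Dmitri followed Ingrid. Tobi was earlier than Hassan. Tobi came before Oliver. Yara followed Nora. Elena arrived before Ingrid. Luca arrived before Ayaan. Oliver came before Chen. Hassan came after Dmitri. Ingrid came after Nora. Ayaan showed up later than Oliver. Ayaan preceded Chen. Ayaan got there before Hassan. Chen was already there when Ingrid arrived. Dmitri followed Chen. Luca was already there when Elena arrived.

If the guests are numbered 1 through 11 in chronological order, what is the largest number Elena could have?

Elena must come before Dmitri, Hassan, and Ingrid — 3 guests forced after them.
Everything else can be placed before Elena in some valid order, so Elena can sit as late as position 11 − 3 = 8.

8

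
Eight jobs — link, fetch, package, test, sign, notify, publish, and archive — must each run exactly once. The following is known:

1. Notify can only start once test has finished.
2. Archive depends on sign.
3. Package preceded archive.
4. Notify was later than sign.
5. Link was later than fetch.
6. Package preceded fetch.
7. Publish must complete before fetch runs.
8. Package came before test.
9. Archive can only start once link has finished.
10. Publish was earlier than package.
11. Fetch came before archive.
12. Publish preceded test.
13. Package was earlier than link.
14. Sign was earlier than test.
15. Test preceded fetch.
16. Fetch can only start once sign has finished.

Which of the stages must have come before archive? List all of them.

Directly stated before archive: fetch, link, package, and sign.
Publish reaches archive via publish → fetch → archive.
Test reaches archive via test → fetch → archive.
No chain forces notify ahead of archive.

fetch, link, package, publish, sign, test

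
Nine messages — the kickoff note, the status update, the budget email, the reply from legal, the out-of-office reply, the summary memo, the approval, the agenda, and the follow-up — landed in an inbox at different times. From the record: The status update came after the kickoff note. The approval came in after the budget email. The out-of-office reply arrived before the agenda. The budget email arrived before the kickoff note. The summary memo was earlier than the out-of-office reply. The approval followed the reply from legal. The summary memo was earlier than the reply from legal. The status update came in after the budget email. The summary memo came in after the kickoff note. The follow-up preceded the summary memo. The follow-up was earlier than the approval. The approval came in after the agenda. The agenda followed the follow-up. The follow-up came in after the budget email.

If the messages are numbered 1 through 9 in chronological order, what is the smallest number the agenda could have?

6

The budget email, the follow-up, the kickoff note, the out-of-office reply, and the summary memo must all come before the agenda — 5 forced predecessors.
Nothing else is forced ahead of the agenda, so its earliest slot is position 5 + 1 = 6.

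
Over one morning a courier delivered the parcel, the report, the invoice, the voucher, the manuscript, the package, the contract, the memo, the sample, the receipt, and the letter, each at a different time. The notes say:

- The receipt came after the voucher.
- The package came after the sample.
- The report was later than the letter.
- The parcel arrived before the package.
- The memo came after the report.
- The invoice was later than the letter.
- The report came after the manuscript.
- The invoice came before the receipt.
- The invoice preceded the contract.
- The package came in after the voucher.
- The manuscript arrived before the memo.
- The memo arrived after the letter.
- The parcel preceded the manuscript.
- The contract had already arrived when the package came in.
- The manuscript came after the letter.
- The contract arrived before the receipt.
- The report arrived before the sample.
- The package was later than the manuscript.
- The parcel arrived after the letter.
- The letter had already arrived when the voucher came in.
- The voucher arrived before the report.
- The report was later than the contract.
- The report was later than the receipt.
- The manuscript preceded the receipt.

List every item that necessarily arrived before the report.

Directly stated before the report: the contract, the letter, the manuscript, the receipt, and the voucher.
The invoice reaches the report via the invoice → the receipt → the report.
The parcel reaches the report via the parcel → the manuscript → the report.

the contract, the invoice, the letter, the manuscript, the parcel, the receipt, the voucher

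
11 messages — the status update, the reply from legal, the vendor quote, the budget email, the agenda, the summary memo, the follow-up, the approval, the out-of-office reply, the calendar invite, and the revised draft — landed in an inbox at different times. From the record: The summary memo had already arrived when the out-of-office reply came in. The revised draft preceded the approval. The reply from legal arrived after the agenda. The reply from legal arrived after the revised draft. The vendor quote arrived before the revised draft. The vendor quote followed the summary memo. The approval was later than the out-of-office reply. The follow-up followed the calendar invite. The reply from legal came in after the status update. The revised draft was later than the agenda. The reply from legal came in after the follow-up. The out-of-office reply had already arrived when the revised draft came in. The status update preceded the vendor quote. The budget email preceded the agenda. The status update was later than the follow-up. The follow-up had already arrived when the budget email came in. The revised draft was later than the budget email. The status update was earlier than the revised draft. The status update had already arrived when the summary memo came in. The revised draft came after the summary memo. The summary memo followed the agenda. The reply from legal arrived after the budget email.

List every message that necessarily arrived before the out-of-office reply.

the agenda, the budget email, the calendar invite, the follow-up, the status update, the summary memo

Directly stated before the out-of-office reply: the summary memo.
The agenda reaches the out-of-office reply via the agenda → the summary memo → the out-of-office reply.
The budget email reaches the out-of-office reply via the budget email → the agenda → the summary memo → the out-of-office reply.
The calendar invite reaches the out-of-office reply via the calendar invite → the follow-up → the status update → the summary memo → the out-of-office reply.
Likewise the follow-up and the status update each reach the out-of-office reply by chaining the stated constraints.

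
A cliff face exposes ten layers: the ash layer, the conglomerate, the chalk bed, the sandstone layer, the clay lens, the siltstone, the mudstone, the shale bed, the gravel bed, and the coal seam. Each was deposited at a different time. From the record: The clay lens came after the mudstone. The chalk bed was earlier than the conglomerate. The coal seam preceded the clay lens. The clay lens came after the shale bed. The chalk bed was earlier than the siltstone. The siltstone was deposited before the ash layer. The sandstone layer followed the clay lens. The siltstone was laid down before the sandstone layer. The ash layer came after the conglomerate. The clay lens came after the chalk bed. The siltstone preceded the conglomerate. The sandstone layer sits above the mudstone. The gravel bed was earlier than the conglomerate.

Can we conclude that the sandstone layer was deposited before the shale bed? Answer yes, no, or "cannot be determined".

Tracing the constraints gives the shale bed → the clay lens → the sandstone layer, so the shale bed must come before the sandstone layer.
That means the sandstone layer cannot be before the shale bed.

no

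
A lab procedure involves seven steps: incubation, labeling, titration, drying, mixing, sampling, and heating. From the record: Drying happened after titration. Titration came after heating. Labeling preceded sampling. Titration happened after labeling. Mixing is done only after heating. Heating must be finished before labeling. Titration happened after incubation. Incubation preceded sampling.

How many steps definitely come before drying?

Directly stated before drying: titration.
Heating reaches drying via heating → titration → drying.
Incubation reaches drying via incubation → titration → drying.
Labeling reaches drying via labeling → titration → drying.
No chain forces sampling (or any of the others) ahead of drying.
That's heating, incubation, labeling, and titration — 4 in all.

4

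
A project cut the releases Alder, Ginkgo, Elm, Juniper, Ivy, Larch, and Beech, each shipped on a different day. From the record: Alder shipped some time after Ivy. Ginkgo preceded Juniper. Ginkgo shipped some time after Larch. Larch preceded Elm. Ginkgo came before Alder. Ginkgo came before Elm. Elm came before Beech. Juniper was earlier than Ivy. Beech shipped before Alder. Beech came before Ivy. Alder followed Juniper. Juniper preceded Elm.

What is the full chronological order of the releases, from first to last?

The constraints fix every adjacent pair, so only one ordering works:
Larch → Ginkgo → Juniper → Elm → Beech → Ivy → Alder.

Larch, Ginkgo, Juniper, Elm, Beech, Ivy, Alder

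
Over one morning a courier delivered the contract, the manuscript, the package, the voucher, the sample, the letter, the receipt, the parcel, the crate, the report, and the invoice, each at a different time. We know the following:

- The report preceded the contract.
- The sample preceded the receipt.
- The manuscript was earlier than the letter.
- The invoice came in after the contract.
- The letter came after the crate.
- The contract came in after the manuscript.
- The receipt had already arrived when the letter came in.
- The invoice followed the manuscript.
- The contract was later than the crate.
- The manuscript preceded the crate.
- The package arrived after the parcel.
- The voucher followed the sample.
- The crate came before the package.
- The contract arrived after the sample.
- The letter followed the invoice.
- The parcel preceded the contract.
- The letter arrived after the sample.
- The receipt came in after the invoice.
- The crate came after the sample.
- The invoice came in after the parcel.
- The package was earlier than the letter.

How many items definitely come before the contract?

Directly stated before the contract: the crate, the manuscript, the parcel, the report, and the sample.
No chain forces the receipt (or any of the others) ahead of the contract.
That's the crate, the manuscript, the parcel, the report, and the sample — 5 in all.

5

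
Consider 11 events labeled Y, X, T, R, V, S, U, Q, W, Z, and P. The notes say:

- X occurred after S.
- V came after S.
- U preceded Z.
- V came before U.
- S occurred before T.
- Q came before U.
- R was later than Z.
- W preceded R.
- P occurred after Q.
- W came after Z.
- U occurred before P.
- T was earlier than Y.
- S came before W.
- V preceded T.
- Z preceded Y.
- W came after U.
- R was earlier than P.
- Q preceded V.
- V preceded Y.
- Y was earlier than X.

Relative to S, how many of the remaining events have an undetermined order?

1

Forced after S: P, R, T, U, V, W, X, Y, and Z.
That leaves Q with no forced order relative to S — 1.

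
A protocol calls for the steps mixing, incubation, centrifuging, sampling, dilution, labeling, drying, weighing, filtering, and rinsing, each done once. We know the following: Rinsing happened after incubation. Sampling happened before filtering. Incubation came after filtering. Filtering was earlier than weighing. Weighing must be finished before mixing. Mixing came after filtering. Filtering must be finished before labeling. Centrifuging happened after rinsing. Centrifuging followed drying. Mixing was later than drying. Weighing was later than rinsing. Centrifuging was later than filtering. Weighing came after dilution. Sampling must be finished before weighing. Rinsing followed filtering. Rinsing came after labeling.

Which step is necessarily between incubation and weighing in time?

Tracing the constraints gives incubation → rinsing → weighing, so rinsing sits after incubation and before weighing.
No other step is forced both after incubation and before weighing.

rinsing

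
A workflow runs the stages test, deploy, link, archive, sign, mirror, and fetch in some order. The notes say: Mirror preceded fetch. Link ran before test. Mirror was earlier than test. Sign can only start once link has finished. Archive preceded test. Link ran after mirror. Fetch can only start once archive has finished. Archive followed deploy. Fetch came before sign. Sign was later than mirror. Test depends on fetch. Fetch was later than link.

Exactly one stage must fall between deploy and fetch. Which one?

archive

Tracing the constraints gives deploy → archive → fetch, so archive sits after deploy and before fetch.
No other stage is forced both after deploy and before fetch.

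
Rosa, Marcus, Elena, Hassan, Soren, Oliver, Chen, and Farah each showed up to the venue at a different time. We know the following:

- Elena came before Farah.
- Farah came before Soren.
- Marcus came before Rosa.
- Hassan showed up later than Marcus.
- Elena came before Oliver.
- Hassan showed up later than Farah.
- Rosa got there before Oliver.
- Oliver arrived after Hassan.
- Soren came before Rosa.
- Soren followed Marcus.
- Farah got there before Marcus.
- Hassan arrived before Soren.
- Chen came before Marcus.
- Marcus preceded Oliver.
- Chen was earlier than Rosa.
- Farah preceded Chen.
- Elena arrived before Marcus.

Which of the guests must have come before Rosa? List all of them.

Directly stated before Rosa: Chen, Marcus, and Soren.
Elena reaches Rosa via Elena → Marcus → Rosa.
Farah reaches Rosa via Farah → Soren → Rosa.
Hassan reaches Rosa via Hassan → Soren → Rosa.

Chen, Elena, Farah, Hassan, Marcus, Soren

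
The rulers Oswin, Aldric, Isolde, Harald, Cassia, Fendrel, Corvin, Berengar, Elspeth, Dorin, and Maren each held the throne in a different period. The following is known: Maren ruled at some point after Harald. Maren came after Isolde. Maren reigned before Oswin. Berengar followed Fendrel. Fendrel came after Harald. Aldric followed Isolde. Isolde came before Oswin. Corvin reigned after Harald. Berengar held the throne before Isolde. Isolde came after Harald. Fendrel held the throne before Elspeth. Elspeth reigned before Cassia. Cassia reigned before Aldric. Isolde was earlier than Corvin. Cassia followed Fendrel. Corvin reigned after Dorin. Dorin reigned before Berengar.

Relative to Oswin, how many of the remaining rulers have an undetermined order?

4

Forced before Oswin: Berengar, Dorin, Fendrel, Harald, Isolde, and Maren.
That leaves Aldric, Cassia, Corvin, and Elspeth with no forced order relative to Oswin — 4.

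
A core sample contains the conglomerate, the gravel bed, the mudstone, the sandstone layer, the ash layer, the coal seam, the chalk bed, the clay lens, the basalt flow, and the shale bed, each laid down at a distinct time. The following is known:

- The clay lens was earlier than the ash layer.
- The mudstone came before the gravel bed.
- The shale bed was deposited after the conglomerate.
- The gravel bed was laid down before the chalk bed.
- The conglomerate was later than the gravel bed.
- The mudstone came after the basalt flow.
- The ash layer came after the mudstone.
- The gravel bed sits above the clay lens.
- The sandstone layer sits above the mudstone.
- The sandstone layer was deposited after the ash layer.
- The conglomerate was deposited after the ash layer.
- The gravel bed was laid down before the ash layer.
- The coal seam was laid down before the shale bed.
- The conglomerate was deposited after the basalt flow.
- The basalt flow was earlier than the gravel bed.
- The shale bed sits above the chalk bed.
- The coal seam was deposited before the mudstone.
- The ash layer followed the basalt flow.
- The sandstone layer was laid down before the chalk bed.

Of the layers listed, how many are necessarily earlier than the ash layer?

Directly stated before the ash layer: the basalt flow, the clay lens, the gravel bed, and the mudstone.
The coal seam reaches the ash layer via the coal seam → the mudstone → the ash layer.
That's the basalt flow, the clay lens, the coal seam, the gravel bed, and the mudstone — 5 in all.

5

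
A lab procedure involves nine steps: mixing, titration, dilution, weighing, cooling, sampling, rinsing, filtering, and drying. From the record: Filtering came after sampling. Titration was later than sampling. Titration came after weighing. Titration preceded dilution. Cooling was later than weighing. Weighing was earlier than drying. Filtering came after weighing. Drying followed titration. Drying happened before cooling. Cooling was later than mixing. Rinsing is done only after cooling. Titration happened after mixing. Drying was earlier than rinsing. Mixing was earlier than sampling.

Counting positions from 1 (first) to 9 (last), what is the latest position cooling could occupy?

Cooling must come before rinsing — 1 step forced after it.
Everything else can be placed before cooling in some valid order, so cooling can sit as late as position 9 − 1 = 8.

8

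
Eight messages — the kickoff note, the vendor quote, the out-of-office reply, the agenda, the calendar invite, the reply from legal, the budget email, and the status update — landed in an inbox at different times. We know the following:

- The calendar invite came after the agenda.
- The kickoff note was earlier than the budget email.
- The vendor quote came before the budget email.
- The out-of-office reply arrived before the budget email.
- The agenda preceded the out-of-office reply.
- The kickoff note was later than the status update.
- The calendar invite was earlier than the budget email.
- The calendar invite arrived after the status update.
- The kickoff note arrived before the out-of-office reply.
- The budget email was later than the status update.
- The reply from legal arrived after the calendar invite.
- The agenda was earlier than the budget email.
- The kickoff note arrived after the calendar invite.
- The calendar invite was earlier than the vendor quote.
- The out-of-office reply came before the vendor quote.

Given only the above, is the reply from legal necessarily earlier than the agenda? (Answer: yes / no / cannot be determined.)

Tracing the constraints gives the agenda → the calendar invite → the reply from legal, so the agenda must come before the reply from legal.
That means the reply from legal cannot be before the agenda.

no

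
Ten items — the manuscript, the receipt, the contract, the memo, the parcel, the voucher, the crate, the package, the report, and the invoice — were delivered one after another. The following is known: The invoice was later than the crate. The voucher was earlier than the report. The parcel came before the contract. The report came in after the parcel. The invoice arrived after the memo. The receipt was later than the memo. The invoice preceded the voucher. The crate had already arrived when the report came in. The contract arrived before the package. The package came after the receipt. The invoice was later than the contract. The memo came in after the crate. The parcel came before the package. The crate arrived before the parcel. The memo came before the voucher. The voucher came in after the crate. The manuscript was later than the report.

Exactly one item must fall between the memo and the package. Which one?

Tracing the constraints gives the memo → the receipt → the package, so the receipt sits after the memo and before the package.
No other item is forced both after the memo and before the package.

the receipt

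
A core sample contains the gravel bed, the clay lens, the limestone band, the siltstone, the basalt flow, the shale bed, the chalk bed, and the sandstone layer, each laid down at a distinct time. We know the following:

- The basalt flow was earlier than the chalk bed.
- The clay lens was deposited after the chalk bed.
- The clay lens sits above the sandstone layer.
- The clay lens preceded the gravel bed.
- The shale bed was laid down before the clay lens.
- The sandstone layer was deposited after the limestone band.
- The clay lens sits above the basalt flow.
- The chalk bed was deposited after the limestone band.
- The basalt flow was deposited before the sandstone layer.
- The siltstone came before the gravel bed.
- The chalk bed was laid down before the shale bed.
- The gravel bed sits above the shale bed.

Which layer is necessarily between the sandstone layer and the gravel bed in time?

the clay lens

Tracing the constraints gives the sandstone layer → the clay lens → the gravel bed, so the clay lens sits after the sandstone layer and before the gravel bed.
No other layer is forced both after the sandstone layer and before the gravel bed.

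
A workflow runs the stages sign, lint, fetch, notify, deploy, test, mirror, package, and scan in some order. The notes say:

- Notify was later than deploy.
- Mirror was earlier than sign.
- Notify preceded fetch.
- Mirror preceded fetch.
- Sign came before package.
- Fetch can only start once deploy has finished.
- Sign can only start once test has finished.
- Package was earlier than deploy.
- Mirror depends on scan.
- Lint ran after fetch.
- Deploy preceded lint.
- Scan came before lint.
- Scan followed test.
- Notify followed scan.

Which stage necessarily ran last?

Every other stage has a chain of constraints placing it before lint, so lint is last.

lint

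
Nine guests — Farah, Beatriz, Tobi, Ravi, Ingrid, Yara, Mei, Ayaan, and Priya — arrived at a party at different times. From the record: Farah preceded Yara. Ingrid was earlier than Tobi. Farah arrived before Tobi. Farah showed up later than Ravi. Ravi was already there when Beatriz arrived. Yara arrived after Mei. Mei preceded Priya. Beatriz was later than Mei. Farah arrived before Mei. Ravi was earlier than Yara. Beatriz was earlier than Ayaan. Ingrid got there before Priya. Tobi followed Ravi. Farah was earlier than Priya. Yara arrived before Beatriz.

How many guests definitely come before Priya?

Directly stated before Priya: Farah, Ingrid, and Mei.
Ravi reaches Priya via Ravi → Farah → Priya.
No chain forces Tobi (or any of the others) ahead of Priya.
That's Farah, Ingrid, Mei, and Ravi — 4 in all.

4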